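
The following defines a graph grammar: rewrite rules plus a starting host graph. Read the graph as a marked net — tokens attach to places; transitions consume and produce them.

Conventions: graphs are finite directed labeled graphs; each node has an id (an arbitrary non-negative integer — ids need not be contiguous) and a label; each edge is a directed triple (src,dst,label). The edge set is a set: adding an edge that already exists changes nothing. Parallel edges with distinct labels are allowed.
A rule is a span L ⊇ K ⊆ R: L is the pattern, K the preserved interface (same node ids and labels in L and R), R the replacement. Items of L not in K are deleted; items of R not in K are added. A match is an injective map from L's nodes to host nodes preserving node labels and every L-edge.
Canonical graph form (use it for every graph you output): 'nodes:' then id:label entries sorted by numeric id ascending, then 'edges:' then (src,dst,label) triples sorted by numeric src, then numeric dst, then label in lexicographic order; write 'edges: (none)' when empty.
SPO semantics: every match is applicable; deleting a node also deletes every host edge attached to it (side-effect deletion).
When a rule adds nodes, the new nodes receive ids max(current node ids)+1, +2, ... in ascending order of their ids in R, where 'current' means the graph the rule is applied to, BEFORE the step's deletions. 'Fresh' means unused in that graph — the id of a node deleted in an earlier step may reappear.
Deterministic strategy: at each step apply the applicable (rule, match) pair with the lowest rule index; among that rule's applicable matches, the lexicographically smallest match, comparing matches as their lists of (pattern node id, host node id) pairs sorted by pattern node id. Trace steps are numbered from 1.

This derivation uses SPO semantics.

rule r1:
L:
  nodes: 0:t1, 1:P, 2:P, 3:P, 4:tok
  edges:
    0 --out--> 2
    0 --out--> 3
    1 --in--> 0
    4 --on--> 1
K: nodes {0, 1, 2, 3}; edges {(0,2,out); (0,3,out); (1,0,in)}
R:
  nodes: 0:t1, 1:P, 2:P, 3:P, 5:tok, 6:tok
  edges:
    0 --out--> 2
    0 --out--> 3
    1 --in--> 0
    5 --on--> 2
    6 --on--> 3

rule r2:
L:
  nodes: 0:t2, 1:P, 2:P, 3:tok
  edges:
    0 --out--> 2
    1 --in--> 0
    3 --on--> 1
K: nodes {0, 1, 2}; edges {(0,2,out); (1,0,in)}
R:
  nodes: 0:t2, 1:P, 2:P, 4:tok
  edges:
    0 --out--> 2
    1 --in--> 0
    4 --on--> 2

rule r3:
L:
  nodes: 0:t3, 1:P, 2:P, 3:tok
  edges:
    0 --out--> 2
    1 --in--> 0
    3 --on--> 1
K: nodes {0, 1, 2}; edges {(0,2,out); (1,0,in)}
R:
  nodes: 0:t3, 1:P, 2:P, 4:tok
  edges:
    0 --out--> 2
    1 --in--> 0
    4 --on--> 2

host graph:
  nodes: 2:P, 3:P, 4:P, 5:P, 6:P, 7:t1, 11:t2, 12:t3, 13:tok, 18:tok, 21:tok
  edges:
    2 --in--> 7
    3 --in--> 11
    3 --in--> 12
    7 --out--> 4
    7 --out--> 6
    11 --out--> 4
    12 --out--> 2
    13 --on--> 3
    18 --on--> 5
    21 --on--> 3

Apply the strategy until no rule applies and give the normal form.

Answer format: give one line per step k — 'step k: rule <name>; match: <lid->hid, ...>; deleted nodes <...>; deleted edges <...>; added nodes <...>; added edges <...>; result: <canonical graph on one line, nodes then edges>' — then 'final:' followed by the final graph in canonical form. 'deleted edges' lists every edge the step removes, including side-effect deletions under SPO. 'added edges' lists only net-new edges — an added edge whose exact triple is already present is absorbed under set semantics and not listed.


step 1: rule r2; match: 0->11, 1->3, 2->4, 3->13; deleted nodes 13; deleted edges (13,3,on); added nodes 22; added edges (22,4,on); result: nodes: 2:P, 3:P, 4:P, 5:P, 6:P, 7:t1, 11:t2, 12:t3, 18:tok, 21:tok, 22:tok edges: (2,7,in); (3,11,in); (3,12,in); (7,4,out); (7,6,out); (11,4,out); (12,2,out); (18,5,on); (21,3,on); (22,4,on)
step 2: rule r2; match: 0->11, 1->3, 2->4, 3->21; deleted nodes 21; deleted edges (21,3,on); added nodes 23; added edges (23,4,on); result: nodes: 2:P, 3:P, 4:P, 5:P, 6:P, 7:t1, 11:t2, 12:t3, 18:tok, 22:tok, 23:tok edges: (2,7,in); (3,11,in); (3,12,in); (7,4,out); (7,6,out); (11,4,out); (12,2,out); (18,5,on); (22,4,on); (23,4,on)
final:
nodes: 2:P, 3:P, 4:P, 5:P, 6:P, 7:t1, 11:t2, 12:t3, 18:tok, 22:tok, 23:tok
edges: (2,7,in); (3,11,in); (3,12,in); (7,4,out); (7,6,out); (11,4,out); (12,2,out); (18,5,on); (22,4,on); (23,4,on)


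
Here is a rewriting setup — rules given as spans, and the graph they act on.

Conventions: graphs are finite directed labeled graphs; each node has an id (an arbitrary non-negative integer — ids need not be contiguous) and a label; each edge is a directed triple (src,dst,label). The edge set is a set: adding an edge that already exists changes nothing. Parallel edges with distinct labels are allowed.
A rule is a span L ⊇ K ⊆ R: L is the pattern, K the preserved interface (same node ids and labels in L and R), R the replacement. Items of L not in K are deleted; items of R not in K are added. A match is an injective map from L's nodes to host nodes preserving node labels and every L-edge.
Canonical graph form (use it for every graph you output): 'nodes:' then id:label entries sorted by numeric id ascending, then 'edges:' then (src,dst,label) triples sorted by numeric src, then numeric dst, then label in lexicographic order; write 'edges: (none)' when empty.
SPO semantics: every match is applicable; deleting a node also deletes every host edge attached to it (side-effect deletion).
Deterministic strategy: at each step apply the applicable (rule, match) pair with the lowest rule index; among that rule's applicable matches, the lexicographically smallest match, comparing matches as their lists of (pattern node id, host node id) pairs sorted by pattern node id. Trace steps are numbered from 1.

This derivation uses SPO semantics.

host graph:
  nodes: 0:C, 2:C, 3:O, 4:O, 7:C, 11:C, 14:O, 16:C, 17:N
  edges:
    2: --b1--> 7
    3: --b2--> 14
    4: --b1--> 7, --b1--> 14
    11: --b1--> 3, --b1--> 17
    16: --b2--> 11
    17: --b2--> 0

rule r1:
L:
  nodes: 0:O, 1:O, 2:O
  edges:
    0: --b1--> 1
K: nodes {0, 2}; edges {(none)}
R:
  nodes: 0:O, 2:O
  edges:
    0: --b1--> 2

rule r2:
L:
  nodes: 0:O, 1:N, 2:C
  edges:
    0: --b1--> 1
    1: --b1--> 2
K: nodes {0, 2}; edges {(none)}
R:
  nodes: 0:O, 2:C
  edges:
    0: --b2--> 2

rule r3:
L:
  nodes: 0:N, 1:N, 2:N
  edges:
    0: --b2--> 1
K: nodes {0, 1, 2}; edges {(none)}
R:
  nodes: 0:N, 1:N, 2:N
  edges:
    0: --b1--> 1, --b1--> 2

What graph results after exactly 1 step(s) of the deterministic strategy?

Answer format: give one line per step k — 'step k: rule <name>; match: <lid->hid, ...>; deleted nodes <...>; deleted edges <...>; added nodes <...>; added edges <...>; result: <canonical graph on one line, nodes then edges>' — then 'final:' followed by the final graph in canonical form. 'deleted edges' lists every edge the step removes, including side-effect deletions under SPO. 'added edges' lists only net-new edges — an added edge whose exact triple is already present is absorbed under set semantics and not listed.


step 1: rule r1; match: 0->4, 1->14, 2->3; deleted nodes 14; deleted edges (3,14,b2); (4,14,b1); added nodes (none); added edges (4,3,b1); result: nodes: 0:C, 2:C, 3:O, 4:O, 7:C, 11:C, 16:C, 17:N edges: (2,7,b1); (4,3,b1); (4,7,b1); (11,3,b1); (11,17,b1); (16,11,b2); (17,0,b2)
final:
nodes: 0:C, 2:C, 3:O, 4:O, 7:C, 11:C, 16:C, 17:N
edges: (2,7,b1); (4,3,b1); (4,7,b1); (11,3,b1); (11,17,b1); (16,11,b2); (17,0,b2)


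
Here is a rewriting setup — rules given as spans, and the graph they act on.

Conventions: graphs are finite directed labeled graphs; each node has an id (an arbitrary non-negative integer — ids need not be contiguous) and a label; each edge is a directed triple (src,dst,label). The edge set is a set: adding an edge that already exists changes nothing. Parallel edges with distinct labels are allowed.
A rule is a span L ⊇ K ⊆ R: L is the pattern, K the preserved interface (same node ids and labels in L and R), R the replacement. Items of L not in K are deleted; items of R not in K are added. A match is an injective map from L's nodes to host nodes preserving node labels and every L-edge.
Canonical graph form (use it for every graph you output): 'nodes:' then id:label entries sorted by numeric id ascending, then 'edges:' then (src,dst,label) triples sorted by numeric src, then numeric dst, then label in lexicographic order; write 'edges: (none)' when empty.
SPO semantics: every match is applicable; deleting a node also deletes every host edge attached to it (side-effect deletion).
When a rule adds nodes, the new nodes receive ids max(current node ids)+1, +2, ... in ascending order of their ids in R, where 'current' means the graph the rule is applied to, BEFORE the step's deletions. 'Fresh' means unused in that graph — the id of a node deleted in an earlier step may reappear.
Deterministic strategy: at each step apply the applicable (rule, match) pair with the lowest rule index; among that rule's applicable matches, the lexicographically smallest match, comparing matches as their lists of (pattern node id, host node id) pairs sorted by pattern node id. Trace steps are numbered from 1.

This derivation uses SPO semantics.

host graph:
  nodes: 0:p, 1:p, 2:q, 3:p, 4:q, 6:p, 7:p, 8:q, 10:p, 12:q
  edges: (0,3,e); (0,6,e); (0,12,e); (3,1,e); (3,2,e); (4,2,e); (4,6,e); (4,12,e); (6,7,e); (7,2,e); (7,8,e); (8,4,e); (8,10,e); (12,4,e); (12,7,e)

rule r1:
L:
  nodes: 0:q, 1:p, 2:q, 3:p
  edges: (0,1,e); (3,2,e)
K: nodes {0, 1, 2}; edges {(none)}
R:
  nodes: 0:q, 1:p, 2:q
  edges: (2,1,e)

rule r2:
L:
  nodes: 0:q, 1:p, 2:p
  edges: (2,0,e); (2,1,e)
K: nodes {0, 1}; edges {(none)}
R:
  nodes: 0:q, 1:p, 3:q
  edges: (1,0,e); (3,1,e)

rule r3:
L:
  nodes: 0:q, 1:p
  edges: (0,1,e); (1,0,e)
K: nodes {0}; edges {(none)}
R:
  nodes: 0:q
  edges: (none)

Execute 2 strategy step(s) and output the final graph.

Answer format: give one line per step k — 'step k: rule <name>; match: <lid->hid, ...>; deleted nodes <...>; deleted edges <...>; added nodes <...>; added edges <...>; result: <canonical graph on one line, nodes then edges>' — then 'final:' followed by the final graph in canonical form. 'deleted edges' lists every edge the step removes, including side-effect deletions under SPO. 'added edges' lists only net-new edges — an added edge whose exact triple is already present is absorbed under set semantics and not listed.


step 1: rule r1; match: 0->4, 1->6, 2->2, 3->3; deleted nodes 3; deleted edges (0,3,e); (3,1,e); (3,2,e); (4,6,e); added nodes (none); added edges (2,6,e); result: nodes: 0:p, 1:p, 2:q, 4:q, 6:p, 7:p, 8:q, 10:p, 12:q edges: (0,6,e); (0,12,e); (2,6,e); (4,2,e); (4,12,e); (6,7,e); (7,2,e); (7,8,e); (8,4,e); (8,10,e); (12,4,e); (12,7,e)
step 2: rule r1; match: 0->2, 1->6, 2->8, 3->7; deleted nodes 7; deleted edges (2,6,e); (6,7,e); (7,2,e); (7,8,e); (12,7,e); added nodes (none); added edges (8,6,e); result: nodes: 0:p, 1:p, 2:q, 4:q, 6:p, 8:q, 10:p, 12:q edges: (0,6,e); (0,12,e); (4,2,e); (4,12,e); (8,4,e); (8,6,e); (8,10,e); (12,4,e)
final:
nodes: 0:p, 1:p, 2:q, 4:q, 6:p, 8:q, 10:p, 12:q
edges: (0,6,e); (0,12,e); (4,2,e); (4,12,e); (8,4,e); (8,6,e); (8,10,e); (12,4,e)


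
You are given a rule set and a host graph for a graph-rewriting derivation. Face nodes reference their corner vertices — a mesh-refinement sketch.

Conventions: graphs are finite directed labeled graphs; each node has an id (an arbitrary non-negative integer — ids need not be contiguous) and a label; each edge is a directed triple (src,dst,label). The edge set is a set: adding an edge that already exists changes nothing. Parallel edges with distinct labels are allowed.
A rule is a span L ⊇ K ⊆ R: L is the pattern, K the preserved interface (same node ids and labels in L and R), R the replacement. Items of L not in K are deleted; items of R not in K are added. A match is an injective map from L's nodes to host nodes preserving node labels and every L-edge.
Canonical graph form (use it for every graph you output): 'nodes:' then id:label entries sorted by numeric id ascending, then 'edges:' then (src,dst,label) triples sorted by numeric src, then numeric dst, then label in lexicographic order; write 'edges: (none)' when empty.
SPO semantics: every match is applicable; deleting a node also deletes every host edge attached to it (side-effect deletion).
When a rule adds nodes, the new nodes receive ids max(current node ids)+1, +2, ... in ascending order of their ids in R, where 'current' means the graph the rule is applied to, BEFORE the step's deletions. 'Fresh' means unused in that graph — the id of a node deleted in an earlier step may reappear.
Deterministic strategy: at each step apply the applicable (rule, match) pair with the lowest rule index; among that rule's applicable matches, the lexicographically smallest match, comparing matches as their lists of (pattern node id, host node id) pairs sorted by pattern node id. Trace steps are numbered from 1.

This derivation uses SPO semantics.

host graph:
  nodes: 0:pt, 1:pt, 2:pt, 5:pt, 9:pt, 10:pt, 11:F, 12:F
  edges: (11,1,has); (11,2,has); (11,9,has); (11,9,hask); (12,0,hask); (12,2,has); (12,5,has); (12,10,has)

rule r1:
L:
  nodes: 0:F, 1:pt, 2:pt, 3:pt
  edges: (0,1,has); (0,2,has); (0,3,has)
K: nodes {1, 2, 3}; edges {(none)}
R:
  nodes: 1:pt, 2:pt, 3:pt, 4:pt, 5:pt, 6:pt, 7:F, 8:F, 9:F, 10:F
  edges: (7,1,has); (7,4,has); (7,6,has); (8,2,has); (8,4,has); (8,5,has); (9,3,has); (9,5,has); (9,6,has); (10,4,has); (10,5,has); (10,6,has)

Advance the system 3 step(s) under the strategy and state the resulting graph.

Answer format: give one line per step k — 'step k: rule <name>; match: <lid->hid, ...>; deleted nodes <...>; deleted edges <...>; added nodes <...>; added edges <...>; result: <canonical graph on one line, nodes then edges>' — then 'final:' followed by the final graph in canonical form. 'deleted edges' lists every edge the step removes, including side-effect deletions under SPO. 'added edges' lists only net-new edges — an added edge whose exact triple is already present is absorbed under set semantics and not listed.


step 1: rule r1; match: 0->11, 1->1, 2->2, 3->9; deleted nodes 11; deleted edges (11,1,has); (11,2,has); (11,9,has); (11,9,hask); added nodes 13, 14, 15, 16, 17, 18, 19; added edges (16,1,has); (16,13,has); (16,15,has); (17,2,has); (17,13,has); (17,14,has); (18,9,has); (18,14,has); (18,15,has); (19,13,has); (19,14,has); (19,15,has); result: nodes: 0:pt, 1:pt, 2:pt, 5:pt, 9:pt, 10:pt, 12:F, 13:pt, 14:pt, 15:pt, 16:F, 17:F, 18:F, 19:F edges: (12,0,hask); (12,2,has); (12,5,has); (12,10,has); (16,1,has); (16,13,has); (16,15,has); (17,2,has); (17,13,has); (17,14,has); (18,9,has); (18,14,has); (18,15,has); (19,13,has); (19,14,has); (19,15,has)
step 2: rule r1; match: 0->12, 1->2, 2->5, 3->10; deleted nodes 12; deleted edges (12,0,hask); (12,2,has); (12,5,has); (12,10,has); added nodes 20, 21, 22, 23, 24, 25, 26; added edges (23,2,has); (23,20,has); (23,22,has); (24,5,has); (24,20,has); (24,21,has); (25,10,has); (25,21,has); (25,22,has); (26,20,has); (26,21,has); (26,22,has); result: nodes: 0:pt, 1:pt, 2:pt, 5:pt, 9:pt, 10:pt, 13:pt, 14:pt, 15:pt, 16:F, 17:F, 18:F, 19:F, 20:pt, 21:pt, 22:pt, 23:F, 24:F, 25:F, 26:F edges: (16,1,has); (16,13,has); (16,15,has); (17,2,has); (17,13,has); (17,14,has); (18,9,has); (18,14,has); (18,15,has); (19,13,has); (19,14,has); (19,15,has); (23,2,has); (23,20,has); (23,22,has); (24,5,has); (24,20,has); (24,21,has); (25,10,has); (25,21,has); (25,22,has); (26,20,has); (26,21,has); (26,22,has)
step 3: rule r1; match: 0->16, 1->1, 2->13, 3->15; deleted nodes 16; deleted edges (16,1,has); (16,13,has); (16,15,has); added nodes 27, 28, 29, 30, 31, 32, 33; added edges (30,1,has); (30,27,has); (30,29,has); (31,13,has); (31,27,has); (31,28,has); (32,15,has); (32,28,has); (32,29,has); (33,27,has); (33,28,has); (33,29,has); result: nodes: 0:pt, 1:pt, 2:pt, 5:pt, 9:pt, 10:pt, 13:pt, 14:pt, 15:pt, 17:F, 18:F, 19:F, 20:pt, 21:pt, 22:pt, 23:F, 24:F, 25:F, 26:F, 27:pt, 28:pt, 29:pt, 30:F, 31:F, 32:F, 33:F edges: (17,2,has); (17,13,has); (17,14,has); (18,9,has); (18,14,has); (18,15,has); (19,13,has); (19,14,has); (19,15,has); (23,2,has); (23,20,has); (23,22,has); (24,5,has); (24,20,has); (24,21,has); (25,10,has); (25,21,has); (25,22,has); (26,20,has); (26,21,has); (26,22,has); (30,1,has); (30,27,has); (30,29,has); (31,13,has); (31,27,has); (31,28,has); (32,15,has); (32,28,has); (32,29,has); (33,27,has); (33,28,has); (33,29,has)
final:
nodes: 0:pt, 1:pt, 2:pt, 5:pt, 9:pt, 10:pt, 13:pt, 14:pt, 15:pt, 17:F, 18:F, 19:F, 20:pt, 21:pt, 22:pt, 23:F, 24:F, 25:F, 26:F, 27:pt, 28:pt, 29:pt, 30:F, 31:F, 32:F, 33:F
edges: (17,2,has); (17,13,has); (17,14,has); (18,9,has); (18,14,has); (18,15,has); (19,13,has); (19,14,has); (19,15,has); (23,2,has); (23,20,has); (23,22,has); (24,5,has); (24,20,has); (24,21,has); (25,10,has); (25,21,has); (25,22,has); (26,20,has); (26,21,has); (26,22,has); (30,1,has); (30,27,has); (30,29,has); (31,13,has); (31,27,has); (31,28,has); (32,15,has); (32,28,has); (32,29,has); (33,27,has); (33,28,has); (33,29,has)


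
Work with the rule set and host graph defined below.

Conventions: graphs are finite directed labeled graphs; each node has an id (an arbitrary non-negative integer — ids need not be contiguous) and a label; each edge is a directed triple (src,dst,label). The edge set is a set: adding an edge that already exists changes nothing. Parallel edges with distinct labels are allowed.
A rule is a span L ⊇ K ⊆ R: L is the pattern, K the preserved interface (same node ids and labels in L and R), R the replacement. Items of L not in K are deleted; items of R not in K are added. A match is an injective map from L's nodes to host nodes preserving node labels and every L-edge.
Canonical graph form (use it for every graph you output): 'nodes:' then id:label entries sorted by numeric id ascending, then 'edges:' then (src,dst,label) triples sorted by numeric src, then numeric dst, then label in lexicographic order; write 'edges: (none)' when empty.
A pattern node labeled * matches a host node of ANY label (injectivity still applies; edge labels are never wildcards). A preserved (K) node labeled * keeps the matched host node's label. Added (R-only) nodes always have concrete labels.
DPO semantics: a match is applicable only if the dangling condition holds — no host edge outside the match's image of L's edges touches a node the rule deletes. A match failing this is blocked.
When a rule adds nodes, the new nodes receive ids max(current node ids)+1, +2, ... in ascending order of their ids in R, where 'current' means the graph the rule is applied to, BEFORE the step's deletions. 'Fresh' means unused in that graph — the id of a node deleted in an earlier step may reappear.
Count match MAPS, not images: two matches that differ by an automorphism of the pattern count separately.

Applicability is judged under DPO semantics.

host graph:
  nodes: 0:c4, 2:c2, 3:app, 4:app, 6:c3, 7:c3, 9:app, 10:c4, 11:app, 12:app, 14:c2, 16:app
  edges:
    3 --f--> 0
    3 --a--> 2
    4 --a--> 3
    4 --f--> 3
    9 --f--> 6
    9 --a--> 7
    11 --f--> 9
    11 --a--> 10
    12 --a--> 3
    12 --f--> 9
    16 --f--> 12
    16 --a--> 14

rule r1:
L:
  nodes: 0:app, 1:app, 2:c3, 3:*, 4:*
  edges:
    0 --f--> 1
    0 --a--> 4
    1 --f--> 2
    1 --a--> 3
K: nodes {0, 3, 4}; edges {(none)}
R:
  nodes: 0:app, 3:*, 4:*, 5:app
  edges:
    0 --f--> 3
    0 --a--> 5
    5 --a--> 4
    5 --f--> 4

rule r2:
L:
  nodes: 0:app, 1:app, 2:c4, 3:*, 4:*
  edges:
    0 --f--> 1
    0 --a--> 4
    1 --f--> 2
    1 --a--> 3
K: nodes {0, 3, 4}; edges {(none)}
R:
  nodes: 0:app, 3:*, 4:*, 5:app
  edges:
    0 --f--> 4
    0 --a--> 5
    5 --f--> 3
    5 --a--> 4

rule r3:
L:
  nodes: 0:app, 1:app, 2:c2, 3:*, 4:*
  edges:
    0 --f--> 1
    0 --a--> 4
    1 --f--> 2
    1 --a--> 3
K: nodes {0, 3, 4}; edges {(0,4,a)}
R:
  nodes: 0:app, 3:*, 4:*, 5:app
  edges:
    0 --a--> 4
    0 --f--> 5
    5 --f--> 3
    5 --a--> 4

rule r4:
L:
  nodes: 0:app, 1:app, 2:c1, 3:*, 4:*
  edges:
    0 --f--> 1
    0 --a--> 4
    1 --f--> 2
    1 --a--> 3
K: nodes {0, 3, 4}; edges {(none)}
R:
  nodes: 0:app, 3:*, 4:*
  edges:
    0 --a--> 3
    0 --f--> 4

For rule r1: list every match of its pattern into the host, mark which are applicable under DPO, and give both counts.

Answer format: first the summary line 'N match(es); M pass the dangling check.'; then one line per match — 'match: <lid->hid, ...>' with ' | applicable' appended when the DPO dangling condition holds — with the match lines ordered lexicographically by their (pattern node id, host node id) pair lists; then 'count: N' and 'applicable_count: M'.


2 match(es); 0 pass the dangling check.
match: 0->11, 1->9, 2->6, 3->7, 4->10
match: 0->12, 1->9, 2->6, 3->7, 4->3
count: 2
applicable_count: 0


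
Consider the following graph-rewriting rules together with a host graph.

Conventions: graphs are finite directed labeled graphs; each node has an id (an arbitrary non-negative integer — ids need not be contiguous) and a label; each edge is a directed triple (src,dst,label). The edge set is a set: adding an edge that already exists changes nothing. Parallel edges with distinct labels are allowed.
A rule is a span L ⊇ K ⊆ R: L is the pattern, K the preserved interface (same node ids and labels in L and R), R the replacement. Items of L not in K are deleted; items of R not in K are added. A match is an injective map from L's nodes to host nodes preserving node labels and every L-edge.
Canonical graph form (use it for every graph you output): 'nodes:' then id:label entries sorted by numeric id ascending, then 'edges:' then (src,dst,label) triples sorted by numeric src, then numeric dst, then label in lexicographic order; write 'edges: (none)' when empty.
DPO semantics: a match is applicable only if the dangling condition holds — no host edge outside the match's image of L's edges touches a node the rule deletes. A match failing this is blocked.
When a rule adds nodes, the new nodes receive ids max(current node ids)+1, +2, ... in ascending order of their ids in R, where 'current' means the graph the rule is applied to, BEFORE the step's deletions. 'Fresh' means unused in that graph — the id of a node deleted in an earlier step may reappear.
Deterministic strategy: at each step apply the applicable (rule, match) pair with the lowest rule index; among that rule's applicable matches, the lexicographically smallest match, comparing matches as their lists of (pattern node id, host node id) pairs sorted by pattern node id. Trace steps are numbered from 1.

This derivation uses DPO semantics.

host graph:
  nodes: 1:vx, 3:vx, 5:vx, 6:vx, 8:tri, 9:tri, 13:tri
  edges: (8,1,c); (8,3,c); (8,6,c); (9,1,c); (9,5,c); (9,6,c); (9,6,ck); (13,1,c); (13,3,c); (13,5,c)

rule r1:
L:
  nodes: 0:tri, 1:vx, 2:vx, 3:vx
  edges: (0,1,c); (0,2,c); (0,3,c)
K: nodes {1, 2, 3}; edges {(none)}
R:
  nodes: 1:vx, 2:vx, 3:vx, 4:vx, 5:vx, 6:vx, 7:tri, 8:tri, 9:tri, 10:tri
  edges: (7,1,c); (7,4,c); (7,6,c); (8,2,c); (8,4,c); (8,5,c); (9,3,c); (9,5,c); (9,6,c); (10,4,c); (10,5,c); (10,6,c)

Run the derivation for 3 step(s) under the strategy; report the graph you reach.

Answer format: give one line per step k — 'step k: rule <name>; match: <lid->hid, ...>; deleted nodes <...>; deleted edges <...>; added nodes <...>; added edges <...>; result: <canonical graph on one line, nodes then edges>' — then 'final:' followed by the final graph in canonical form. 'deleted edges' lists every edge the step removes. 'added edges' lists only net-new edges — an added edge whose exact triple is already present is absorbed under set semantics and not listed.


step 1: rule r1; match: 0->8, 1->1, 2->3, 3->6; deleted nodes 8; deleted edges (8,1,c); (8,3,c); (8,6,c); added nodes 14, 15, 16, 17, 18, 19, 20; added edges (17,1,c); (17,14,c); (17,16,c); (18,3,c); (18,14,c); (18,15,c); (19,6,c); (19,15,c); (19,16,c); (20,14,c); (20,15,c); (20,16,c); result: nodes: 1:vx, 3:vx, 5:vx, 6:vx, 9:tri, 13:tri, 14:vx, 15:vx, 16:vx, 17:tri, 18:tri, 19:tri, 20:tri edges: (9,1,c); (9,5,c); (9,6,c); (9,6,ck); (13,1,c); (13,3,c); (13,5,c); (17,1,c); (17,14,c); (17,16,c); (18,3,c); (18,14,c); (18,15,c); (19,6,c); (19,15,c); (19,16,c); (20,14,c); (20,15,c); (20,16,c)
step 2: rule r1; match: 0->13, 1->1, 2->3, 3->5; deleted nodes 13; deleted edges (13,1,c); (13,3,c); (13,5,c); added nodes 21, 22, 23, 24, 25, 26, 27; added edges (24,1,c); (24,21,c); (24,23,c); (25,3,c); (25,21,c); (25,22,c); (26,5,c); (26,22,c); (26,23,c); (27,21,c); (27,22,c); (27,23,c); result: nodes: 1:vx, 3:vx, 5:vx, 6:vx, 9:tri, 14:vx, 15:vx, 16:vx, 17:tri, 18:tri, 19:tri, 20:tri, 21:vx, 22:vx, 23:vx, 24:tri, 25:tri, 26:tri, 27:tri edges: (9,1,c); (9,5,c); (9,6,c); (9,6,ck); (17,1,c); (17,14,c); (17,16,c); (18,3,c); (18,14,c); (18,15,c); (19,6,c); (19,15,c); (19,16,c); (20,14,c); (20,15,c); (20,16,c); (24,1,c); (24,21,c); (24,23,c); (25,3,c); (25,21,c); (25,22,c); (26,5,c); (26,22,c); (26,23,c); (27,21,c); (27,22,c); (27,23,c)
step 3: rule r1; match: 0->17, 1->1, 2->14, 3->16; deleted nodes 17; deleted edges (17,1,c); (17,14,c); (17,16,c); added nodes 28, 29, 30, 31, 32, 33, 34; added edges (31,1,c); (31,28,c); (31,30,c); (32,14,c); (32,28,c); (32,29,c); (33,16,c); (33,29,c); (33,30,c); (34,28,c); (34,29,c); (34,30,c); result: nodes: 1:vx, 3:vx, 5:vx, 6:vx, 9:tri, 14:vx, 15:vx, 16:vx, 18:tri, 19:tri, 20:tri, 21:vx, 22:vx, 23:vx, 24:tri, 25:tri, 26:tri, 27:tri, 28:vx, 29:vx, 30:vx, 31:tri, 32:tri, 33:tri, 34:tri edges: (9,1,c); (9,5,c); (9,6,c); (9,6,ck); (18,3,c); (18,14,c); (18,15,c); (19,6,c); (19,15,c); (19,16,c); (20,14,c); (20,15,c); (20,16,c); (24,1,c); (24,21,c); (24,23,c); (25,3,c); (25,21,c); (25,22,c); (26,5,c); (26,22,c); (26,23,c); (27,21,c); (27,22,c); (27,23,c); (31,1,c); (31,28,c); (31,30,c); (32,14,c); (32,28,c); (32,29,c); (33,16,c); (33,29,c); (33,30,c); (34,28,c); (34,29,c); (34,30,c)
final:
nodes: 1:vx, 3:vx, 5:vx, 6:vx, 9:tri, 14:vx, 15:vx, 16:vx, 18:tri, 19:tri, 20:tri, 21:vx, 22:vx, 23:vx, 24:tri, 25:tri, 26:tri, 27:tri, 28:vx, 29:vx, 30:vx, 31:tri, 32:tri, 33:tri, 34:tri
edges: (9,1,c); (9,5,c); (9,6,c); (9,6,ck); (18,3,c); (18,14,c); (18,15,c); (19,6,c); (19,15,c); (19,16,c); (20,14,c); (20,15,c); (20,16,c); (24,1,c); (24,21,c); (24,23,c); (25,3,c); (25,21,c); (25,22,c); (26,5,c); (26,22,c); (26,23,c); (27,21,c); (27,22,c); (27,23,c); (31,1,c); (31,28,c); (31,30,c); (32,14,c); (32,28,c); (32,29,c); (33,16,c); (33,29,c); (33,30,c); (34,28,c); (34,29,c); (34,30,c)


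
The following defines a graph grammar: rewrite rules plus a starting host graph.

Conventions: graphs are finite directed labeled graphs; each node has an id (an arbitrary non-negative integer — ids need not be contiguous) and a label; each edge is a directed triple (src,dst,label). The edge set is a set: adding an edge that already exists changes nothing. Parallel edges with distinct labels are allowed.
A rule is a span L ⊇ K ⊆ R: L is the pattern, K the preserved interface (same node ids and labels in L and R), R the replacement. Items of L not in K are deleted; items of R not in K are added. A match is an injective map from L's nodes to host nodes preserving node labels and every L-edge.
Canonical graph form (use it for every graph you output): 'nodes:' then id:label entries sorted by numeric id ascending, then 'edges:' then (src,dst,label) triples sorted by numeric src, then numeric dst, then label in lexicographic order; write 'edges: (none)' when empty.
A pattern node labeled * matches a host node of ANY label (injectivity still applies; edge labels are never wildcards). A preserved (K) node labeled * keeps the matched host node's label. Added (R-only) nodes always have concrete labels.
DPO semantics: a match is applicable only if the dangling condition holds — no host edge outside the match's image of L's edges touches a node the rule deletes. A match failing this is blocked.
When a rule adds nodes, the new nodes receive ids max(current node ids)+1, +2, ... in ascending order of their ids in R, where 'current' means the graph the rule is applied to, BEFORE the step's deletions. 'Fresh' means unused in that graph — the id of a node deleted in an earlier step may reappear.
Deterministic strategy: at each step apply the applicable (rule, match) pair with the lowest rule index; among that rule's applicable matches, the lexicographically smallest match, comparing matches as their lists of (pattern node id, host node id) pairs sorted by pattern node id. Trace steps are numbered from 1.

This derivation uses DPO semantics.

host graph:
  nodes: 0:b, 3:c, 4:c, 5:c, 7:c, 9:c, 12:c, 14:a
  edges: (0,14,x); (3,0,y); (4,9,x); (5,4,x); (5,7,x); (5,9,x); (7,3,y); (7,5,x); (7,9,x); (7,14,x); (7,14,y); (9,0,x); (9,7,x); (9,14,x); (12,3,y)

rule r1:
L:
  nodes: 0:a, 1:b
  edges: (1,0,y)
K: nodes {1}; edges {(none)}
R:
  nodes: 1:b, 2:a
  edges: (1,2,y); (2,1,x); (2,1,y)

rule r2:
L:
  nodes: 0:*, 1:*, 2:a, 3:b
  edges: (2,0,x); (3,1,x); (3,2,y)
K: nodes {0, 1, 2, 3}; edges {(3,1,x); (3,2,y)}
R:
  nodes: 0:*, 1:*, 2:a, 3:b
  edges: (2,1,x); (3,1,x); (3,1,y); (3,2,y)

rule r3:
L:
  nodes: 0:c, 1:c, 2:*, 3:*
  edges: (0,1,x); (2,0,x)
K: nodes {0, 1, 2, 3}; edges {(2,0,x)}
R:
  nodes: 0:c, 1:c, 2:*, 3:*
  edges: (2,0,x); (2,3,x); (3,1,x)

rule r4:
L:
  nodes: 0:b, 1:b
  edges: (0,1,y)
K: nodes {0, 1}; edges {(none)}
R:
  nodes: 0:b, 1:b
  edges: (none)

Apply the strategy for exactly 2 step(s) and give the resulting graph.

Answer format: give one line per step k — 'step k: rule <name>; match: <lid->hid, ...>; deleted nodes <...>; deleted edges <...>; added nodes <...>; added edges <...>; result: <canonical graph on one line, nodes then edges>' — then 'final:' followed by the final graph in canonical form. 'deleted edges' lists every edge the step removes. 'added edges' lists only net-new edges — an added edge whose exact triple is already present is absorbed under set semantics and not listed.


step 1: rule r3; match: 0->4, 1->9, 2->5, 3->0; deleted nodes (none); deleted edges (4,9,x); added nodes (none); added edges (0,9,x); (5,0,x); result: nodes: 0:b, 3:c, 4:c, 5:c, 7:c, 9:c, 12:c, 14:a edges: (0,9,x); (0,14,x); (3,0,y); (5,0,x); (5,4,x); (5,7,x); (5,9,x); (7,3,y); (7,5,x); (7,9,x); (7,14,x); (7,14,y); (9,0,x); (9,7,x); (9,14,x); (12,3,y)
step 2: rule r3; match: 0->5, 1->4, 2->7, 3->0; deleted nodes (none); deleted edges (5,4,x); added nodes (none); added edges (0,4,x); (7,0,x); result: nodes: 0:b, 3:c, 4:c, 5:c, 7:c, 9:c, 12:c, 14:a edges: (0,4,x); (0,9,x); (0,14,x); (3,0,y); (5,0,x); (5,7,x); (5,9,x); (7,0,x); (7,3,y); (7,5,x); (7,9,x); (7,14,x); (7,14,y); (9,0,x); (9,7,x); (9,14,x); (12,3,y)
final:
nodes: 0:b, 3:c, 4:c, 5:c, 7:c, 9:c, 12:c, 14:a
edges: (0,4,x); (0,9,x); (0,14,x); (3,0,y); (5,0,x); (5,7,x); (5,9,x); (7,0,x); (7,3,y); (7,5,x); (7,9,x); (7,14,x); (7,14,y); (9,0,x); (9,7,x); (9,14,x); (12,3,y)


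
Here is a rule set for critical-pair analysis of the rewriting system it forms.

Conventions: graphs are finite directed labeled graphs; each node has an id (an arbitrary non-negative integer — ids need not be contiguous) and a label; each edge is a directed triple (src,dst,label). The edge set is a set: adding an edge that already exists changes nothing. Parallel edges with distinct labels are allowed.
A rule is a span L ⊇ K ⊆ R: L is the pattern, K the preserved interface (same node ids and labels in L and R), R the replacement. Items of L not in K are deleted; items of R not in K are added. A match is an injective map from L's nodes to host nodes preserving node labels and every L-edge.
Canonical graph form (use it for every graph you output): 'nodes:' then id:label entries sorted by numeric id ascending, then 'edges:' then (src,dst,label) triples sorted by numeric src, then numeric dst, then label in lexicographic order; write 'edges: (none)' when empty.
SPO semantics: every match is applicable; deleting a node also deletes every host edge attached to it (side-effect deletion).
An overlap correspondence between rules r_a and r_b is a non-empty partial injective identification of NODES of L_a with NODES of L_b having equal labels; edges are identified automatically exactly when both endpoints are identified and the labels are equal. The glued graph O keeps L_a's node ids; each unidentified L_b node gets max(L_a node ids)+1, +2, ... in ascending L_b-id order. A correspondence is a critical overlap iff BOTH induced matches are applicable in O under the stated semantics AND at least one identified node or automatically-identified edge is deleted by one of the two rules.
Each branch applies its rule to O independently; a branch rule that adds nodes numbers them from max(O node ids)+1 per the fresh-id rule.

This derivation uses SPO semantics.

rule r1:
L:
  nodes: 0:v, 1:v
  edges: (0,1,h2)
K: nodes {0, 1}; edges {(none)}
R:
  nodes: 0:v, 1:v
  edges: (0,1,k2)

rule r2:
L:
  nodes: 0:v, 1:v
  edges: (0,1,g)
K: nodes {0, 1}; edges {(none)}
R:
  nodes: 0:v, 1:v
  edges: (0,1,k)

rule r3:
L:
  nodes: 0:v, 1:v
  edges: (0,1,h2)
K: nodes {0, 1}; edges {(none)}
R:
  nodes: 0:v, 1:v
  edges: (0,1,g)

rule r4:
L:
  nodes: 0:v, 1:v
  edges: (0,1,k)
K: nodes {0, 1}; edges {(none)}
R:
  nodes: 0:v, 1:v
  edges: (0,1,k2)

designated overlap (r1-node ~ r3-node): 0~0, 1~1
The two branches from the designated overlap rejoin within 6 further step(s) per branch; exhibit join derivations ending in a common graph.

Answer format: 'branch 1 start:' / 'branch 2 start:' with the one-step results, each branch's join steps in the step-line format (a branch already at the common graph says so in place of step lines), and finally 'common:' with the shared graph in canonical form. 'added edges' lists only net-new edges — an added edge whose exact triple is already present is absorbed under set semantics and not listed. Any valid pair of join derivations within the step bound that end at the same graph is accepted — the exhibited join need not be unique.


branch 1 start:
nodes: 0:v, 1:v
edges: (0,1,k2)
branch 2 start:
nodes: 0:v, 1:v
edges: (0,1,g)
branch 1: already at the common graph (0 steps)
branch 2 step 1: rule r2; match: 0->0, 1->1; deleted nodes (none); deleted edges (0,1,g); added nodes (none); added edges (0,1,k); result: nodes: 0:v, 1:v edges: (0,1,k)
branch 2 step 2: rule r4; match: 0->0, 1->1; deleted nodes (none); deleted edges (0,1,k); added nodes (none); added edges (0,1,k2); result: nodes: 0:v, 1:v edges: (0,1,k2)
common:
nodes: 0:v, 1:v
edges: (0,1,k2)


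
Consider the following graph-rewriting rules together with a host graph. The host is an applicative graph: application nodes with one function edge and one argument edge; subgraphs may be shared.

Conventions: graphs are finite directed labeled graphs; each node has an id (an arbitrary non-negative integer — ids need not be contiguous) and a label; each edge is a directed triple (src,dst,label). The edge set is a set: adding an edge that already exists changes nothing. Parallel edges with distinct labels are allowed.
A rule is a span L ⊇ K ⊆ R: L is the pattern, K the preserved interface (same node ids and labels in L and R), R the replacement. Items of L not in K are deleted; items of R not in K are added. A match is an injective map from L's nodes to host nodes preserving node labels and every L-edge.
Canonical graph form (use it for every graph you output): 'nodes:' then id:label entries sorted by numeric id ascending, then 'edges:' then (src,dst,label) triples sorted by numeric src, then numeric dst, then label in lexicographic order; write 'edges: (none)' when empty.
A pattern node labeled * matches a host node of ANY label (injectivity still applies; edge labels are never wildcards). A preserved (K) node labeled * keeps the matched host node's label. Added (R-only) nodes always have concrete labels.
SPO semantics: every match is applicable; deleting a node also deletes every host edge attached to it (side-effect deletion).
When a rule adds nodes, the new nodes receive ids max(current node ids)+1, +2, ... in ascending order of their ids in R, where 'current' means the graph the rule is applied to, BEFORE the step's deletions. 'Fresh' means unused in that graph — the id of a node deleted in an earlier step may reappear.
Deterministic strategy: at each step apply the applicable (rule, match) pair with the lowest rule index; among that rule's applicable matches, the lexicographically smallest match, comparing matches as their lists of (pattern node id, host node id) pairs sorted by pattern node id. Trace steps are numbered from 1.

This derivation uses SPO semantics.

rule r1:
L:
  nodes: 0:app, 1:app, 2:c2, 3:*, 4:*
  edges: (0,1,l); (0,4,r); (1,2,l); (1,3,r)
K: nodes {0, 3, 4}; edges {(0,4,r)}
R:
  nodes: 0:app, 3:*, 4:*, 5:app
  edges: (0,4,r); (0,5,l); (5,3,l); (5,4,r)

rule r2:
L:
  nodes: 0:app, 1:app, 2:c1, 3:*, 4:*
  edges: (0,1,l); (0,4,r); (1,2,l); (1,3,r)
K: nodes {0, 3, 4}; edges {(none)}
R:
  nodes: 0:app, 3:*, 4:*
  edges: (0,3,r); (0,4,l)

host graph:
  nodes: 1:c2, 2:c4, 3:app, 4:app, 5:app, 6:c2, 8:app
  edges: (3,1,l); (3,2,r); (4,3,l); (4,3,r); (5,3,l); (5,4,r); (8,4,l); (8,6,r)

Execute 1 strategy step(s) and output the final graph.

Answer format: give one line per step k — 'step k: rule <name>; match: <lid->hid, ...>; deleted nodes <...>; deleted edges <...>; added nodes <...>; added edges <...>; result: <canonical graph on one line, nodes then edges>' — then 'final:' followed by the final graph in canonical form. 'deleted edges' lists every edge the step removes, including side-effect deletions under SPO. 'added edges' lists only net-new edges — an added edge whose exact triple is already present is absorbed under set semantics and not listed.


step 1: rule r1; match: 0->5, 1->3, 2->1, 3->2, 4->4; deleted nodes 1, 3; deleted edges (3,1,l); (3,2,r); (4,3,l); (4,3,r); (5,3,l); added nodes 9; added edges (5,9,l); (9,2,l); (9,4,r); result: nodes: 2:c4, 4:app, 5:app, 6:c2, 8:app, 9:app edges: (5,4,r); (5,9,l); (8,4,l); (8,6,r); (9,2,l); (9,4,r)
final:
nodes: 2:c4, 4:app, 5:app, 6:c2, 8:app, 9:app
edges: (5,4,r); (5,9,l); (8,4,l); (8,6,r); (9,2,l); (9,4,r)


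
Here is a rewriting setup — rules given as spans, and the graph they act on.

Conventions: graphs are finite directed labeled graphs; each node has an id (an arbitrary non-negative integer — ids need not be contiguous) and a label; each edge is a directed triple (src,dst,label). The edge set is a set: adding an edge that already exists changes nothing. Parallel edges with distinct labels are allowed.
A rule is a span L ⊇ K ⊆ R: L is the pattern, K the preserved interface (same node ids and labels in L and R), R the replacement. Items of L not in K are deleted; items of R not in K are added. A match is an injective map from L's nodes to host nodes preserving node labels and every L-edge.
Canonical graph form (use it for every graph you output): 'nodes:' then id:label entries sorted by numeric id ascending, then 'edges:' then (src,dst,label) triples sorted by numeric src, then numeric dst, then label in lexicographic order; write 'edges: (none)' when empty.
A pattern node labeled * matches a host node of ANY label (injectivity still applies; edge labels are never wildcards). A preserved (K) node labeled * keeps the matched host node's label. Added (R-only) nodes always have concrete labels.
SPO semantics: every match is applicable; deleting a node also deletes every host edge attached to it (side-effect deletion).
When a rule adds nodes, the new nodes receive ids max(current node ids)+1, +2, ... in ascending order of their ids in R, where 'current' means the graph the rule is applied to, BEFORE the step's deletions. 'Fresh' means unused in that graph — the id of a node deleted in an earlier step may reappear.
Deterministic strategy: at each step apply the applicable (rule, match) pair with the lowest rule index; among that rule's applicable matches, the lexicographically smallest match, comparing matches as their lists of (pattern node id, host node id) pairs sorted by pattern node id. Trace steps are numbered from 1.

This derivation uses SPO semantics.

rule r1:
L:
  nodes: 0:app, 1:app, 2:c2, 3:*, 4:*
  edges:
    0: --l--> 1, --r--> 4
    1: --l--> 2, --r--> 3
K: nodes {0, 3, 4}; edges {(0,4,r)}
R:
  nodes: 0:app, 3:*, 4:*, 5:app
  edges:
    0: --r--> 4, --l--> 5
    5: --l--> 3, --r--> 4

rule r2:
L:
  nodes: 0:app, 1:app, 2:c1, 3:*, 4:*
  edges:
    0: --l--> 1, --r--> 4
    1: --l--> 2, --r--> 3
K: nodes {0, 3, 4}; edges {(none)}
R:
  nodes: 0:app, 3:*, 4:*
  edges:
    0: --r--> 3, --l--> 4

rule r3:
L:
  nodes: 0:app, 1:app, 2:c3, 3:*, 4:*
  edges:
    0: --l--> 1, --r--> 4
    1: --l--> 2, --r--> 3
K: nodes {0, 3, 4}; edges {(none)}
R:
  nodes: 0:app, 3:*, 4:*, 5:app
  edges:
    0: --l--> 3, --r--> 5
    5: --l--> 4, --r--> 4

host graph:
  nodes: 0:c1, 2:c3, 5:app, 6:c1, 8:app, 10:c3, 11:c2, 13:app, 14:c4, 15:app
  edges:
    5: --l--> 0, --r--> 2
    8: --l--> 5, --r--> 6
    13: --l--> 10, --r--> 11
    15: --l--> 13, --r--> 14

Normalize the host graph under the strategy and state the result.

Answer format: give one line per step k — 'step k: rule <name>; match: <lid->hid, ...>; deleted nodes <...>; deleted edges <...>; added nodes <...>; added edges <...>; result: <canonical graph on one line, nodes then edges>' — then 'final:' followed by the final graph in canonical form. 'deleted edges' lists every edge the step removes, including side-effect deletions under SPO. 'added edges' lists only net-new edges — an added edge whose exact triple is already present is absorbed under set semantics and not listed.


step 1: rule r2; match: 0->8, 1->5, 2->0, 3->2, 4->6; deleted nodes 0, 5; deleted edges (5,0,l); (5,2,r); (8,5,l); (8,6,r); added nodes (none); added edges (8,2,r); (8,6,l); result: nodes: 2:c3, 6:c1, 8:app, 10:c3, 11:c2, 13:app, 14:c4, 15:app edges: (8,2,r); (8,6,l); (13,10,l); (13,11,r); (15,13,l); (15,14,r)
step 2: rule r3; match: 0->15, 1->13, 2->10, 3->11, 4->14; deleted nodes 10, 13; deleted edges (13,10,l); (13,11,r); (15,13,l); (15,14,r); added nodes 16; added edges (15,11,l); (15,16,r); (16,14,l); (16,14,r); result: nodes: 2:c3, 6:c1, 8:app, 11:c2, 14:c4, 15:app, 16:app edges: (8,2,r); (8,6,l); (15,11,l); (15,16,r); (16,14,l); (16,14,r)
final:
nodes: 2:c3, 6:c1, 8:app, 11:c2, 14:c4, 15:app, 16:app
edges: (8,2,r); (8,6,l); (15,11,l); (15,16,r); (16,14,l); (16,14,r)
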